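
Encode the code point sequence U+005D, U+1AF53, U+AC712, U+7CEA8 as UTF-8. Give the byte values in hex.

5D F0 9A BD 93 F2 AC 9C 92 F1 BC BA A8

U+005D: 1-byte form → 5D.
U+1AF53: 4-byte form → F0 9A BD 93.
U+AC712: 4-byte form → F2 AC 9C 92.
U+7CEA8: 4-byte form → F1 BC BA A8.
Concatenated (13 bytes): 5D F0 9A BD 93 F2 AC 9C 92 F1 BC BA A8.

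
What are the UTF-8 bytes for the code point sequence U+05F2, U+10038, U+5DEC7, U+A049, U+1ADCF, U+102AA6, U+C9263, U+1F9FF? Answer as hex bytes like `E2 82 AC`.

D7 B2 F0 90 80 B8 F1 9D BB 87 EA 81 89 F0 9A B7 8F F4 82 AA A6 F3 89 89 A3 F0 9F A7 BF

U+05F2: 2-byte form → D7 B2.
U+10038: 4-byte form → F0 90 80 B8.
U+5DEC7: 4-byte form → F1 9D BB 87.
U+A049: 3-byte form → EA 81 89.
U+1ADCF: 4-byte form → F0 9A B7 8F.
U+102AA6: 4-byte form → F4 82 AA A6.
U+C9263: 4-byte form → F3 89 89 A3.
U+1F9FF: 4-byte form → F0 9F A7 BF.
Concatenated (29 bytes): D7 B2 F0 90 80 B8 F1 9D BB 87 EA 81 89 F0 9A B7 8F F4 82 AA A6 F3 89 89 A3 F0 9F A7 BF.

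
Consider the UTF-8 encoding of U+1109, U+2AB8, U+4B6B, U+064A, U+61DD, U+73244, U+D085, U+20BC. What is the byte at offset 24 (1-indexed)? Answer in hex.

0xBC

1-indexed offset 24 is 0-indexed offset 23.
U+1109 → 3-byte form E1 84 89 at offsets 0–2.
U+2AB8 → 3-byte form E2 AA B8 at offsets 3–5.
U+4B6B → 3-byte form E4 AD AB at offsets 6–8.
U+064A → 2-byte form D9 8A at offsets 9–10.
U+61DD → 3-byte form E6 87 9D at offsets 11–13.
U+73244 → 4-byte form F1 B3 89 84 at offsets 14–17.
U+D085 → 3-byte form ED 82 85 at offsets 18–20.
U+20BC → 3-byte form E2 82 BC at offsets 21–23.
Offset 23 falls in char 8's range; it's byte 3 of E2 82 BC = 0xBC.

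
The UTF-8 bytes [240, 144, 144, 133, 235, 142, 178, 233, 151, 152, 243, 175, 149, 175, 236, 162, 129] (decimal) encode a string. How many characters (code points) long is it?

5

Byte at offset 0: 0xF0 = 11110000 → 4-byte char (#1). Advance 4.
Byte at offset 4: 0xEB = 11101011 → 3-byte char (#2). Advance 3.
Byte at offset 7: 0xE9 = 11101001 → 3-byte char (#3). Advance 3.
Byte at offset 10: 0xF3 = 11110011 → 4-byte char (#4). Advance 4.
Byte at offset 14: 0xEC = 11101100 → 3-byte char (#5). Advance 3.
Reached end at offset 17 after 5 code points.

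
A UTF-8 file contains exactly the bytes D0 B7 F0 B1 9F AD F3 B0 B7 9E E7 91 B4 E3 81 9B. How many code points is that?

Byte at offset 0: 0xD0 = 11010000 → 2-byte char (#1). Advance 2.
Byte at offset 2: 0xF0 = 11110000 → 4-byte char (#2). Advance 4.
Byte at offset 6: 0xF3 = 11110011 → 4-byte char (#3). Advance 4.
Byte at offset 10: 0xE7 = 11100111 → 3-byte char (#4). Advance 3.
Byte at offset 13: 0xE3 = 11100011 → 3-byte char (#5). Advance 3.
Reached end at offset 16 after 5 code points.

5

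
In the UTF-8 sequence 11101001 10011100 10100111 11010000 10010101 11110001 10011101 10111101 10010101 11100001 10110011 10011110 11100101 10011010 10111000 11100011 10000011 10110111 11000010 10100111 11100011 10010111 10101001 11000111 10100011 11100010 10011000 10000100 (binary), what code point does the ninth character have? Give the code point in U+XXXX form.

Offset 0: leading byte 0xE9 = 11101001 → 3-byte char #1 = E9 9C A7.
Offset 3: leading byte 0xD0 = 11010000 → 2-byte char #2 = D0 95.
Offset 5: leading byte 0xF1 = 11110001 → 4-byte char #3 = F1 9D BD 95.
Offset 9: leading byte 0xE1 = 11100001 → 3-byte char #4 = E1 B3 9E.
Offset 12: leading byte 0xE5 = 11100101 → 3-byte char #5 = E5 9A B8.
Offset 15: leading byte 0xE3 = 11100011 → 3-byte char #6 = E3 83 B7.
Offset 18: leading byte 0xC2 = 11000010 → 2-byte char #7 = C2 A7.
Offset 20: leading byte 0xE3 = 11100011 → 3-byte char #8 = E3 97 A9.
Offset 23: leading byte 0xC7 = 11000111 → 2-byte char #9 = C7 A3.
Leading byte 0xC7 = 11000111 matches 110xxxxx → 2-byte sequence.
Byte 1: 0xC7 = 11000111, payload 00111 (5 bits).
Byte 2: 0xA3 = 10100011 (10xxxxxx ✓), payload 100011.
Concatenate: 00111100011 = 0x1E3 (11 bits → U+01E3).

U+01E3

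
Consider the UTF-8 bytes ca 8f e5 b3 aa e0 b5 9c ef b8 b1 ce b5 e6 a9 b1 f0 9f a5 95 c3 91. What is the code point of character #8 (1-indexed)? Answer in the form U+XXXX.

Offset 0: leading byte 0xCA = 11001010 → 2-byte char #1 = CA 8F.
Offset 2: leading byte 0xE5 = 11100101 → 3-byte char #2 = E5 B3 AA.
Offset 5: leading byte 0xE0 = 11100000 → 3-byte char #3 = E0 B5 9C.
Offset 8: leading byte 0xEF = 11101111 → 3-byte char #4 = EF B8 B1.
Offset 11: leading byte 0xCE = 11001110 → 2-byte char #5 = CE B5.
Offset 13: leading byte 0xE6 = 11100110 → 3-byte char #6 = E6 A9 B1.
Offset 16: leading byte 0xF0 = 11110000 → 4-byte char #7 = F0 9F A5 95.
Offset 20: leading byte 0xC3 = 11000011 → 2-byte char #8 = C3 91.
Leading byte 0xC3 = 11000011 matches 110xxxxx → 2-byte sequence.
Byte 1: 0xC3 = 11000011, payload 00011 (5 bits).
Byte 2: 0x91 = 10010001 (10xxxxxx ✓), payload 010001.
Concatenate: 00011010001 = 0xD1 (11 bits → U+00D1).

U+00D1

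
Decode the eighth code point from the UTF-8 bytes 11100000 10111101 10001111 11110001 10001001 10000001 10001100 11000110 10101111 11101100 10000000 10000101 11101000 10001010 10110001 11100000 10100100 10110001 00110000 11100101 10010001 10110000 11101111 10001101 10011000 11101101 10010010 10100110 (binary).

U+5470

Offset 0: leading byte 0xE0 = 11100000 → 3-byte char #1 = E0 BD 8F.
Offset 3: leading byte 0xF1 = 11110001 → 4-byte char #2 = F1 89 81 8C.
Offset 7: leading byte 0xC6 = 11000110 → 2-byte char #3 = C6 AF.
Offset 9: leading byte 0xEC = 11101100 → 3-byte char #4 = EC 80 85.
Offset 12: leading byte 0xE8 = 11101000 → 3-byte char #5 = E8 8A B1.
Offset 15: leading byte 0xE0 = 11100000 → 3-byte char #6 = E0 A4 B1.
Offset 18: leading byte 0x30 = 00110000 → 1-byte char #7 = 30.
Offset 19: leading byte 0xE5 = 11100101 → 3-byte char #8 = E5 91 B0.
Leading byte 0xE5 = 11100101 matches 1110xxxx → 3-byte sequence.
Byte 1: 0xE5 = 11100101, payload 0101 (4 bits).
Byte 2: 0x91 = 10010001 (10xxxxxx ✓), payload 010001.
Byte 3: 0xB0 = 10110000 (10xxxxxx ✓), payload 110000.
Concatenate: 0101010001110000 = 0x5470 (16 bits → U+5470).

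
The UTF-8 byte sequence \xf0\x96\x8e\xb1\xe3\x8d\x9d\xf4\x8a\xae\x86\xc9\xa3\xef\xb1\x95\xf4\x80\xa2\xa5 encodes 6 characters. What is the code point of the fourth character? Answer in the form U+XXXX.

Offset 0: leading byte 0xF0 = 11110000 → 4-byte char #1 = F0 96 8E B1.
Offset 4: leading byte 0xE3 = 11100011 → 3-byte char #2 = E3 8D 9D.
Offset 7: leading byte 0xF4 = 11110100 → 4-byte char #3 = F4 8A AE 86.
Offset 11: leading byte 0xC9 = 11001001 → 2-byte char #4 = C9 A3.
Leading byte 0xC9 = 11001001 matches 110xxxxx → 2-byte sequence.
Byte 1: 0xC9 = 11001001, payload 01001 (5 bits).
Byte 2: 0xA3 = 10100011 (10xxxxxx ✓), payload 100011.
Concatenate: 01001100011 = 0x263 (11 bits → U+0263).

U+0263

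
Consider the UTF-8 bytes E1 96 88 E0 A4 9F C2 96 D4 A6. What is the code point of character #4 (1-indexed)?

Offset 0: leading byte 0xE1 = 11100001 → 3-byte char #1 = E1 96 88.
Offset 3: leading byte 0xE0 = 11100000 → 3-byte char #2 = E0 A4 9F.
Offset 6: leading byte 0xC2 = 11000010 → 2-byte char #3 = C2 96.
Offset 8: leading byte 0xD4 = 11010100 → 2-byte char #4 = D4 A6.
Leading byte 0xD4 = 11010100 matches 110xxxxx → 2-byte sequence.
Byte 1: 0xD4 = 11010100, payload 10100 (5 bits).
Byte 2: 0xA6 = 10100110 (10xxxxxx ✓), payload 100110.
Concatenate: 10100100110 = 0x526 (11 bits → U+0526).

U+0526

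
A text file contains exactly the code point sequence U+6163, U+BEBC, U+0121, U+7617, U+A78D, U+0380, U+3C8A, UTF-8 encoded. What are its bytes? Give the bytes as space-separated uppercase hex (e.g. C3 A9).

U+6163: 3-byte form → E6 85 A3.
U+BEBC: 3-byte form → EB BA BC.
U+0121: 2-byte form → C4 A1.
U+7617: 3-byte form → E7 98 97.
U+A78D: 3-byte form → EA 9E 8D.
U+0380: 2-byte form → CE 80.
U+3C8A: 3-byte form → E3 B2 8A.
Concatenated (19 bytes): E6 85 A3 EB BA BC C4 A1 E7 98 97 EA 9E 8D CE 80 E3 B2 8A.

E6 85 A3 EB BA BC C4 A1 E7 98 97 EA 9E 8D CE 80 E3 B2 8A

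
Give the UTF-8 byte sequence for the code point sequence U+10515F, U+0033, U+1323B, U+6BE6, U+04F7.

U+10515F: 4-byte form → F4 85 85 9F.
U+0033: 1-byte form → 33.
U+1323B: 4-byte form → F0 93 88 BB.
U+6BE6: 3-byte form → E6 AF A6.
U+04F7: 2-byte form → D3 B7.
Concatenated (14 bytes): F4 85 85 9F 33 F0 93 88 BB E6 AF A6 D3 B7.

F4 85 85 9F 33 F0 93 88 BB E6 AF A6 D3 B7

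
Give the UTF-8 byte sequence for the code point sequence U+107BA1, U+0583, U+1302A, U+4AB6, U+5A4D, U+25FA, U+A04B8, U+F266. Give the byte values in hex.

F4 87 AE A1 D6 83 F0 93 80 AA E4 AA B6 E5 A9 8D E2 97 BA F2 A0 92 B8 EF 89 A6

U+107BA1: 4-byte form → F4 87 AE A1.
U+0583: 2-byte form → D6 83.
U+1302A: 4-byte form → F0 93 80 AA.
U+4AB6: 3-byte form → E4 AA B6.
U+5A4D: 3-byte form → E5 A9 8D.
U+25FA: 3-byte form → E2 97 BA.
U+A04B8: 4-byte form → F2 A0 92 B8.
U+F266: 3-byte form → EF 89 A6.
Concatenated (26 bytes): F4 87 AE A1 D6 83 F0 93 80 AA E4 AA B6 E5 A9 8D E2 97 BA F2 A0 92 B8 EF 89 A6.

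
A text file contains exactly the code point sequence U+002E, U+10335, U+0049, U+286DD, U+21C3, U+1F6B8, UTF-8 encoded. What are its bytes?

2E F0 90 8C B5 49 F0 A8 9B 9D E2 87 83 F0 9F 9A B8

U+002E: 1-byte form → 2E.
U+10335: 4-byte form → F0 90 8C B5.
U+0049: 1-byte form → 49.
U+286DD: 4-byte form → F0 A8 9B 9D.
U+21C3: 3-byte form → E2 87 83.
U+1F6B8: 4-byte form → F0 9F 9A B8.
Concatenated (17 bytes): 2E F0 90 8C B5 49 F0 A8 9B 9D E2 87 83 F0 9F 9A B8.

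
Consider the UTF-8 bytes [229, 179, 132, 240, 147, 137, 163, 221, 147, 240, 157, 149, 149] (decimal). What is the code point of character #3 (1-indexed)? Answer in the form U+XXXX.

U+0753

Offset 0: leading byte 0xE5 = 11100101 → 3-byte char #1 = E5 B3 84.
Offset 3: leading byte 0xF0 = 11110000 → 4-byte char #2 = F0 93 89 A3.
Offset 7: leading byte 0xDD = 11011101 → 2-byte char #3 = DD 93.
Leading byte 0xDD = 11011101 matches 110xxxxx → 2-byte sequence.
Byte 1: 0xDD = 11011101, payload 11101 (5 bits).
Byte 2: 0x93 = 10010011 (10xxxxxx ✓), payload 010011.
Concatenate: 11101010011 = 0x753 (11 bits → U+0753).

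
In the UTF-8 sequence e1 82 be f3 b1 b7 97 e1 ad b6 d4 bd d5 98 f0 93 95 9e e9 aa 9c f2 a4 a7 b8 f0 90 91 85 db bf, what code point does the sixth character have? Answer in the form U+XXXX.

U+1355E

Offset 0: leading byte 0xE1 = 11100001 → 3-byte char #1 = E1 82 BE.
Offset 3: leading byte 0xF3 = 11110011 → 4-byte char #2 = F3 B1 B7 97.
Offset 7: leading byte 0xE1 = 11100001 → 3-byte char #3 = E1 AD B6.
Offset 10: leading byte 0xD4 = 11010100 → 2-byte char #4 = D4 BD.
Offset 12: leading byte 0xD5 = 11010101 → 2-byte char #5 = D5 98.
Offset 14: leading byte 0xF0 = 11110000 → 4-byte char #6 = F0 93 95 9E.
Leading byte 0xF0 = 11110000 matches 11110xxx → 4-byte sequence.
Byte 1: 0xF0 = 11110000, payload 000 (3 bits).
Byte 2: 0x93 = 10010011 (10xxxxxx ✓), payload 010011.
Byte 3: 0x95 = 10010101 (10xxxxxx ✓), payload 010101.
Byte 4: 0x9E = 10011110 (10xxxxxx ✓), payload 011110.
Concatenate: 000010011010101011110 = 0x1355E (21 bits → U+1355E).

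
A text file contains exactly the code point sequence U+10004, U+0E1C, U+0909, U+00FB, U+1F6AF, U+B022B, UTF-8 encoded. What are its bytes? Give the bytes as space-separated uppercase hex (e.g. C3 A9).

U+10004: 4-byte form → F0 90 80 84.
U+0E1C: 3-byte form → E0 B8 9C.
U+0909: 3-byte form → E0 A4 89.
U+00FB: 2-byte form → C3 BB.
U+1F6AF: 4-byte form → F0 9F 9A AF.
U+B022B: 4-byte form → F2 B0 88 AB.
Concatenated (20 bytes): F0 90 80 84 E0 B8 9C E0 A4 89 C3 BB F0 9F 9A AF F2 B0 88 AB.

F0 90 80 84 E0 B8 9C E0 A4 89 C3 BB F0 9F 9A AF F2 B0 88 AB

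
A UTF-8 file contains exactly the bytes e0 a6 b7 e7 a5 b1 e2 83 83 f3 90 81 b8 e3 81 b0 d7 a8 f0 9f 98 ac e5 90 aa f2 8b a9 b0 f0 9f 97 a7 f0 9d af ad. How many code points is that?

Byte at offset 0: 0xE0 = 11100000 → 3-byte char (#1). Advance 3.
Byte at offset 3: 0xE7 = 11100111 → 3-byte char (#2). Advance 3.
Byte at offset 6: 0xE2 = 11100010 → 3-byte char (#3). Advance 3.
Byte at offset 9: 0xF3 = 11110011 → 4-byte char (#4). Advance 4.
Byte at offset 13: 0xE3 = 11100011 → 3-byte char (#5). Advance 3.
Byte at offset 16: 0xD7 = 11010111 → 2-byte char (#6). Advance 2.
Byte at offset 18: 0xF0 = 11110000 → 4-byte char (#7). Advance 4.
Byte at offset 22: 0xE5 = 11100101 → 3-byte char (#8). Advance 3.
Byte at offset 25: 0xF2 = 11110010 → 4-byte char (#9). Advance 4.
Byte at offset 29: 0xF0 = 11110000 → 4-byte char (#10). Advance 4.
Byte at offset 33: 0xF0 = 11110000 → 4-byte char (#11). Advance 4.
Reached end at offset 37 after 11 code points.

11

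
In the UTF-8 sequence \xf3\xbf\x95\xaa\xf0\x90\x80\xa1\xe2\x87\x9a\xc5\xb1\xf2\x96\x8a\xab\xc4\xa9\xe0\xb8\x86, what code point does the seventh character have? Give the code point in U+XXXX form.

Offset 0: leading byte 0xF3 = 11110011 → 4-byte char #1 = F3 BF 95 AA.
Offset 4: leading byte 0xF0 = 11110000 → 4-byte char #2 = F0 90 80 A1.
Offset 8: leading byte 0xE2 = 11100010 → 3-byte char #3 = E2 87 9A.
Offset 11: leading byte 0xC5 = 11000101 → 2-byte char #4 = C5 B1.
Offset 13: leading byte 0xF2 = 11110010 → 4-byte char #5 = F2 96 8A AB.
Offset 17: leading byte 0xC4 = 11000100 → 2-byte char #6 = C4 A9.
Offset 19: leading byte 0xE0 = 11100000 → 3-byte char #7 = E0 B8 86.
Leading byte 0xE0 = 11100000 matches 1110xxxx → 3-byte sequence.
Byte 1: 0xE0 = 11100000, payload 0000 (4 bits).
Byte 2: 0xB8 = 10111000 (10xxxxxx ✓), payload 111000.
Byte 3: 0x86 = 10000110 (10xxxxxx ✓), payload 000110.
Concatenate: 0000111000000110 = 0xE06 (16 bits → U+0E06).

U+0E06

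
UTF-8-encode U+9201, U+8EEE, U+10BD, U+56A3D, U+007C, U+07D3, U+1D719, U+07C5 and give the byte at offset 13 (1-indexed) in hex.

0xBD

1-indexed offset 13 is 0-indexed offset 12.
U+9201 → 3-byte form E9 88 81 at offsets 0–2.
U+8EEE → 3-byte form E8 BB AE at offsets 3–5.
U+10BD → 3-byte form E1 82 BD at offsets 6–8.
U+56A3D → 4-byte form F1 96 A8 BD at offsets 9–12.
Offset 12 falls in char 4's range; it's byte 4 of F1 96 A8 BD = 0xBD.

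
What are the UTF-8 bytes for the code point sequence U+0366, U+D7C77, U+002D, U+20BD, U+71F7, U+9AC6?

CD A6 F3 97 B1 B7 2D E2 82 BD E7 87 B7 E9 AB 86

U+0366: 2-byte form → CD A6.
U+D7C77: 4-byte form → F3 97 B1 B7.
U+002D: 1-byte form → 2D.
U+20BD: 3-byte form → E2 82 BD.
U+71F7: 3-byte form → E7 87 B7.
U+9AC6: 3-byte form → E9 AB 86.
Concatenated (16 bytes): CD A6 F3 97 B1 B7 2D E2 82 BD E7 87 B7 E9 AB 86.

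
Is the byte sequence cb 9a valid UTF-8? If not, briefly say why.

Leading byte 0xCB = 11001011 → 2-byte form.
Continuation bytes 0x9A=10011010 all match 10xxxxxx.
Decoded value 0x2DA is ≥ 0x80 (shortest form) and not a surrogate.

valid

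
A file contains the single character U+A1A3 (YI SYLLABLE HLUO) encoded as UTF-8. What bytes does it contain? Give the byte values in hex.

U+A1A3 = 0xA1A3 = 41379 decimal. In range U+0800–U+FFFF → 3-byte form: 1110xxxx 10xxxxxx 10xxxxxx.
Binary (16 bits): 1010000110100011.
Split 4+6+6: 1010 | 000110 | 100011.
Byte 1: 11101010 = 0xEA.
Byte 2: 10000110 = 0x86.
Byte 3: 10100011 = 0xA3.

EA 86 A3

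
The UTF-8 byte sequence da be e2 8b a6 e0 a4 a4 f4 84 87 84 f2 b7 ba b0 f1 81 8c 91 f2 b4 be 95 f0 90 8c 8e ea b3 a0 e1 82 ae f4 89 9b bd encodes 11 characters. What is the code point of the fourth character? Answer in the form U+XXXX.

U+1041C4

Offset 0: leading byte 0xDA = 11011010 → 2-byte char #1 = DA BE.
Offset 2: leading byte 0xE2 = 11100010 → 3-byte char #2 = E2 8B A6.
Offset 5: leading byte 0xE0 = 11100000 → 3-byte char #3 = E0 A4 A4.
Offset 8: leading byte 0xF4 = 11110100 → 4-byte char #4 = F4 84 87 84.
Leading byte 0xF4 = 11110100 matches 11110xxx → 4-byte sequence.
Byte 1: 0xF4 = 11110100, payload 100 (3 bits).
Byte 2: 0x84 = 10000100 (10xxxxxx ✓), payload 000100.
Byte 3: 0x87 = 10000111 (10xxxxxx ✓), payload 000111.
Byte 4: 0x84 = 10000100 (10xxxxxx ✓), payload 000100.
Concatenate: 100000100000111000100 = 0x1041C4 (21 bits → U+1041C4).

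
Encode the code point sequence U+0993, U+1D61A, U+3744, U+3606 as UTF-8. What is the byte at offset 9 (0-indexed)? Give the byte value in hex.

U+0993 → 3-byte form E0 A6 93 at offsets 0–2.
U+1D61A → 4-byte form F0 9D 98 9A at offsets 3–6.
U+3744 → 3-byte form E3 9D 84 at offsets 7–9.
Offset 9 falls in char 3's range; it's byte 3 of E3 9D 84 = 0x84.

0x84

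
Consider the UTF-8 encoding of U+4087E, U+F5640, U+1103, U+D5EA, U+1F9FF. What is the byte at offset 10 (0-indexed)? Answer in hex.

U+4087E → 4-byte form F1 80 A1 BE at offsets 0–3.
U+F5640 → 4-byte form F3 B5 99 80 at offsets 4–7.
U+1103 → 3-byte form E1 84 83 at offsets 8–10.
Offset 10 falls in char 3's range; it's byte 3 of E1 84 83 = 0x83.

0x83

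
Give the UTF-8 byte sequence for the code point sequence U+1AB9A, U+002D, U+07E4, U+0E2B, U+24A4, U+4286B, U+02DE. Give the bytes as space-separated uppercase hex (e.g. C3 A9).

F0 9A AE 9A 2D DF A4 E0 B8 AB E2 92 A4 F1 82 A1 AB CB 9E

U+1AB9A: 4-byte form → F0 9A AE 9A.
U+002D: 1-byte form → 2D.
U+07E4: 2-byte form → DF A4.
U+0E2B: 3-byte form → E0 B8 AB.
U+24A4: 3-byte form → E2 92 A4.
U+4286B: 4-byte form → F1 82 A1 AB.
U+02DE: 2-byte form → CB 9E.
Concatenated (19 bytes): F0 9A AE 9A 2D DF A4 E0 B8 AB E2 92 A4 F1 82 A1 AB CB 9E.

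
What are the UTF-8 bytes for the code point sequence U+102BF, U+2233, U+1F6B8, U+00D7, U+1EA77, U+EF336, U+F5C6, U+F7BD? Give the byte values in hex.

U+102BF: 4-byte form → F0 90 8A BF.
U+2233: 3-byte form → E2 88 B3.
U+1F6B8: 4-byte form → F0 9F 9A B8.
U+00D7: 2-byte form → C3 97.
U+1EA77: 4-byte form → F0 9E A9 B7.
U+EF336: 4-byte form → F3 AF 8C B6.
U+F5C6: 3-byte form → EF 97 86.
U+F7BD: 3-byte form → EF 9E BD.
Concatenated (27 bytes): F0 90 8A BF E2 88 B3 F0 9F 9A B8 C3 97 F0 9E A9 B7 F3 AF 8C B6 EF 97 86 EF 9E BD.

F0 90 8A BF E2 88 B3 F0 9F 9A B8 C3 97 F0 9E A9 B7 F3 AF 8C B6 EF 97 86 EF 9E BD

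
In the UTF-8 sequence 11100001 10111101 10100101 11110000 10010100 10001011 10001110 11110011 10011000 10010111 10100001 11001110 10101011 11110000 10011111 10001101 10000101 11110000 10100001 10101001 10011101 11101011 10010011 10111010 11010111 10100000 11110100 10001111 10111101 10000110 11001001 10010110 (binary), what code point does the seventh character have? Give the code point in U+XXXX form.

U+B4FA

Offset 0: leading byte 0xE1 = 11100001 → 3-byte char #1 = E1 BD A5.
Offset 3: leading byte 0xF0 = 11110000 → 4-byte char #2 = F0 94 8B 8E.
Offset 7: leading byte 0xF3 = 11110011 → 4-byte char #3 = F3 98 97 A1.
Offset 11: leading byte 0xCE = 11001110 → 2-byte char #4 = CE AB.
Offset 13: leading byte 0xF0 = 11110000 → 4-byte char #5 = F0 9F 8D 85.
Offset 17: leading byte 0xF0 = 11110000 → 4-byte char #6 = F0 A1 A9 9D.
Offset 21: leading byte 0xEB = 11101011 → 3-byte char #7 = EB 93 BA.
Leading byte 0xEB = 11101011 matches 1110xxxx → 3-byte sequence.
Byte 1: 0xEB = 11101011, payload 1011 (4 bits).
Byte 2: 0x93 = 10010011 (10xxxxxx ✓), payload 010011.
Byte 3: 0xBA = 10111010 (10xxxxxx ✓), payload 111010.
Concatenate: 1011010011111010 = 0xB4FA (16 bits → U+B4FA).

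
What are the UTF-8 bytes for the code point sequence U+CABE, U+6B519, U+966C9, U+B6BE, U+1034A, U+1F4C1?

EC AA BE F1 AB 94 99 F2 96 9B 89 EB 9A BE F0 90 8D 8A F0 9F 93 81

U+CABE: 3-byte form → EC AA BE.
U+6B519: 4-byte form → F1 AB 94 99.
U+966C9: 4-byte form → F2 96 9B 89.
U+B6BE: 3-byte form → EB 9A BE.
U+1034A: 4-byte form → F0 90 8D 8A.
U+1F4C1: 4-byte form → F0 9F 93 81.
Concatenated (22 bytes): EC AA BE F1 AB 94 99 F2 96 9B 89 EB 9A BE F0 90 8D 8A F0 9F 93 81.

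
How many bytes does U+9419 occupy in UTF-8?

U+9419 = 0x9419. UTF-8 uses 1 byte below 0x80, 2 below 0x800, 3 below 0x10000, 4 up to 0x10FFFF. 0x9419 is in U+0800–U+FFFF → 3 bytes.

3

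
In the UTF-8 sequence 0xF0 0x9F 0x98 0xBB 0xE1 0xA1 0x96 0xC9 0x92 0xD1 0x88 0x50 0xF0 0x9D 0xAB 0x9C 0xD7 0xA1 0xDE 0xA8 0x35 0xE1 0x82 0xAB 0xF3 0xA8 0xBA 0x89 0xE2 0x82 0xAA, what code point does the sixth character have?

Offset 0: leading byte 0xF0 = 11110000 → 4-byte char #1 = F0 9F 98 BB.
Offset 4: leading byte 0xE1 = 11100001 → 3-byte char #2 = E1 A1 96.
Offset 7: leading byte 0xC9 = 11001001 → 2-byte char #3 = C9 92.
Offset 9: leading byte 0xD1 = 11010001 → 2-byte char #4 = D1 88.
Offset 11: leading byte 0x50 = 01010000 → 1-byte char #5 = 50.
Offset 12: leading byte 0xF0 = 11110000 → 4-byte char #6 = F0 9D AB 9C.
Leading byte 0xF0 = 11110000 matches 11110xxx → 4-byte sequence.
Byte 1: 0xF0 = 11110000, payload 000 (3 bits).
Byte 2: 0x9D = 10011101 (10xxxxxx ✓), payload 011101.
Byte 3: 0xAB = 10101011 (10xxxxxx ✓), payload 101011.
Byte 4: 0x9C = 10011100 (10xxxxxx ✓), payload 011100.
Concatenate: 000011101101011011100 = 0x1DADC (21 bits → U+1DADC).

U+1DADC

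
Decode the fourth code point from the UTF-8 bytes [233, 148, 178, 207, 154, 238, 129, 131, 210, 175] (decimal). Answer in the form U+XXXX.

Offset 0: leading byte 0xE9 = 11101001 → 3-byte char #1 = E9 94 B2.
Offset 3: leading byte 0xCF = 11001111 → 2-byte char #2 = CF 9A.
Offset 5: leading byte 0xEE = 11101110 → 3-byte char #3 = EE 81 83.
Offset 8: leading byte 0xD2 = 11010010 → 2-byte char #4 = D2 AF.
Leading byte 0xD2 = 11010010 matches 110xxxxx → 2-byte sequence.
Byte 1: 0xD2 = 11010010, payload 10010 (5 bits).
Byte 2: 0xAF = 10101111 (10xxxxxx ✓), payload 101111.
Concatenate: 10010101111 = 0x4AF (11 bits → U+04AF).

U+04AF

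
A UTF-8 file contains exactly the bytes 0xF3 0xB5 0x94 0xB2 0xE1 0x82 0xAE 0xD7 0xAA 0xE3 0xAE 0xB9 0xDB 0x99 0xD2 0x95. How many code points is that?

Byte at offset 0: 0xF3 = 11110011 → 4-byte char (#1). Advance 4.
Byte at offset 4: 0xE1 = 11100001 → 3-byte char (#2). Advance 3.
Byte at offset 7: 0xD7 = 11010111 → 2-byte char (#3). Advance 2.
Byte at offset 9: 0xE3 = 11100011 → 3-byte char (#4). Advance 3.
Byte at offset 12: 0xDB = 11011011 → 2-byte char (#5). Advance 2.
Byte at offset 14: 0xD2 = 11010010 → 2-byte char (#6). Advance 2.
Reached end at offset 16 after 6 code points.

6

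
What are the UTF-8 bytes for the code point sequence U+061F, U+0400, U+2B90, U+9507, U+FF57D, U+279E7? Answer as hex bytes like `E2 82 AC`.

U+061F: 2-byte form → D8 9F.
U+0400: 2-byte form → D0 80.
U+2B90: 3-byte form → E2 AE 90.
U+9507: 3-byte form → E9 94 87.
U+FF57D: 4-byte form → F3 BF 95 BD.
U+279E7: 4-byte form → F0 A7 A7 A7.
Concatenated (18 bytes): D8 9F D0 80 E2 AE 90 E9 94 87 F3 BF 95 BD F0 A7 A7 A7.

D8 9F D0 80 E2 AE 90 E9 94 87 F3 BF 95 BD F0 A7 A7 A7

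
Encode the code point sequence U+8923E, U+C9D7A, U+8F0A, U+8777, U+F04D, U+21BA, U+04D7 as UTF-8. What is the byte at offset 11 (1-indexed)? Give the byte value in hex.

1-indexed offset 11 is 0-indexed offset 10.
U+8923E → 4-byte form F2 89 88 BE at offsets 0–3.
U+C9D7A → 4-byte form F3 89 B5 BA at offsets 4–7.
U+8F0A → 3-byte form E8 BC 8A at offsets 8–10.
Offset 10 falls in char 3's range; it's byte 3 of E8 BC 8A = 0x8A.

0x8A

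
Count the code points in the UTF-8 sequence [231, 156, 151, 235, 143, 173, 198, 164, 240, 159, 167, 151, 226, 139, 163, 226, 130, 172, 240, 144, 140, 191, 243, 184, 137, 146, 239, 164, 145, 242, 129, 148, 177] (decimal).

Byte at offset 0: 0xE7 = 11100111 → 3-byte char (#1). Advance 3.
Byte at offset 3: 0xEB = 11101011 → 3-byte char (#2). Advance 3.
Byte at offset 6: 0xC6 = 11000110 → 2-byte char (#3). Advance 2.
Byte at offset 8: 0xF0 = 11110000 → 4-byte char (#4). Advance 4.
Byte at offset 12: 0xE2 = 11100010 → 3-byte char (#5). Advance 3.
Byte at offset 15: 0xE2 = 11100010 → 3-byte char (#6). Advance 3.
Byte at offset 18: 0xF0 = 11110000 → 4-byte char (#7). Advance 4.
Byte at offset 22: 0xF3 = 11110011 → 4-byte char (#8). Advance 4.
Byte at offset 26: 0xEF = 11101111 → 3-byte char (#9). Advance 3.
Byte at offset 29: 0xF2 = 11110010 → 4-byte char (#10). Advance 4.
Reached end at offset 33 after 10 code points.

10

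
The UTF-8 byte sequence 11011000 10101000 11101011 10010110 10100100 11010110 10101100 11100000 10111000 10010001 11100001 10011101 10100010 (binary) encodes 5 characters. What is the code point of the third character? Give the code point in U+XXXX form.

U+05AC

Offset 0: leading byte 0xD8 = 11011000 → 2-byte char #1 = D8 A8.
Offset 2: leading byte 0xEB = 11101011 → 3-byte char #2 = EB 96 A4.
Offset 5: leading byte 0xD6 = 11010110 → 2-byte char #3 = D6 AC.
Leading byte 0xD6 = 11010110 matches 110xxxxx → 2-byte sequence.
Byte 1: 0xD6 = 11010110, payload 10110 (5 bits).
Byte 2: 0xAC = 10101100 (10xxxxxx ✓), payload 101100.
Concatenate: 10110101100 = 0x5AC (11 bits → U+05AC).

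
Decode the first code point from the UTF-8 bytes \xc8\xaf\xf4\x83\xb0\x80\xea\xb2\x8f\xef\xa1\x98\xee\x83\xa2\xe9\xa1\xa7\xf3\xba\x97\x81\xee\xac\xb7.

Offset 0: leading byte 0xC8 = 11001000 → 2-byte char #1 = C8 AF.
Leading byte 0xC8 = 11001000 matches 110xxxxx → 2-byte sequence.
Byte 1: 0xC8 = 11001000, payload 01000 (5 bits).
Byte 2: 0xAF = 10101111 (10xxxxxx ✓), payload 101111.
Concatenate: 01000101111 = 0x22F (11 bits → U+022F).

U+022F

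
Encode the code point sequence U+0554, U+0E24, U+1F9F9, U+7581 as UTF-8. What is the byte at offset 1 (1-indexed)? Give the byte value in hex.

0xD5

1-indexed offset 1 is 0-indexed offset 0.
U+0554 → 2-byte form D5 94 at offsets 0–1.
Offset 0 falls in char 1's range; it's byte 1 of D5 94 = 0xD5.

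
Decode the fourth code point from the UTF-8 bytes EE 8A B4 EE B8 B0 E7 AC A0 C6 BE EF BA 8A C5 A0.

Offset 0: leading byte 0xEE = 11101110 → 3-byte char #1 = EE 8A B4.
Offset 3: leading byte 0xEE = 11101110 → 3-byte char #2 = EE B8 B0.
Offset 6: leading byte 0xE7 = 11100111 → 3-byte char #3 = E7 AC A0.
Offset 9: leading byte 0xC6 = 11000110 → 2-byte char #4 = C6 BE.
Leading byte 0xC6 = 11000110 matches 110xxxxx → 2-byte sequence.
Byte 1: 0xC6 = 11000110, payload 00110 (5 bits).
Byte 2: 0xBE = 10111110 (10xxxxxx ✓), payload 111110.
Concatenate: 00110111110 = 0x1BE (11 bits → U+01BE).

U+01BE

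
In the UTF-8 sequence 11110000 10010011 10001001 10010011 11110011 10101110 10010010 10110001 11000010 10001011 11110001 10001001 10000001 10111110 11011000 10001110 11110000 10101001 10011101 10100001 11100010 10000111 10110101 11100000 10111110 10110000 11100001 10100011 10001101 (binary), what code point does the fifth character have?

Offset 0: leading byte 0xF0 = 11110000 → 4-byte char #1 = F0 93 89 93.
Offset 4: leading byte 0xF3 = 11110011 → 4-byte char #2 = F3 AE 92 B1.
Offset 8: leading byte 0xC2 = 11000010 → 2-byte char #3 = C2 8B.
Offset 10: leading byte 0xF1 = 11110001 → 4-byte char #4 = F1 89 81 BE.
Offset 14: leading byte 0xD8 = 11011000 → 2-byte char #5 = D8 8E.
Leading byte 0xD8 = 11011000 matches 110xxxxx → 2-byte sequence.
Byte 1: 0xD8 = 11011000, payload 11000 (5 bits).
Byte 2: 0x8E = 10001110 (10xxxxxx ✓), payload 001110.
Concatenate: 11000001110 = 0x60E (11 bits → U+060E).

U+060E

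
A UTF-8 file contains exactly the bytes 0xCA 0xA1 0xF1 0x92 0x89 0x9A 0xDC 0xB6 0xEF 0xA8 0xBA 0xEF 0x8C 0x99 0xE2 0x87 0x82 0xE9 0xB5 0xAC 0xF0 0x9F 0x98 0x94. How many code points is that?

8

Byte at offset 0: 0xCA = 11001010 → 2-byte char (#1). Advance 2.
Byte at offset 2: 0xF1 = 11110001 → 4-byte char (#2). Advance 4.
Byte at offset 6: 0xDC = 11011100 → 2-byte char (#3). Advance 2.
Byte at offset 8: 0xEF = 11101111 → 3-byte char (#4). Advance 3.
Byte at offset 11: 0xEF = 11101111 → 3-byte char (#5). Advance 3.
Byte at offset 14: 0xE2 = 11100010 → 3-byte char (#6). Advance 3.
Byte at offset 17: 0xE9 = 11101001 → 3-byte char (#7). Advance 3.
Byte at offset 20: 0xF0 = 11110000 → 4-byte char (#8). Advance 4.
Reached end at offset 24 after 8 code points.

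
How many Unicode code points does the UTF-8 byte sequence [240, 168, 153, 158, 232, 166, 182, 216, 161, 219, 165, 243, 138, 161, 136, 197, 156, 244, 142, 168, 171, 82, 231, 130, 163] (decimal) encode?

Byte at offset 0: 0xF0 = 11110000 → 4-byte char (#1). Advance 4.
Byte at offset 4: 0xE8 = 11101000 → 3-byte char (#2). Advance 3.
Byte at offset 7: 0xD8 = 11011000 → 2-byte char (#3). Advance 2.
Byte at offset 9: 0xDB = 11011011 → 2-byte char (#4). Advance 2.
Byte at offset 11: 0xF3 = 11110011 → 4-byte char (#5). Advance 4.
Byte at offset 15: 0xC5 = 11000101 → 2-byte char (#6). Advance 2.
Byte at offset 17: 0xF4 = 11110100 → 4-byte char (#7). Advance 4.
Byte at offset 21: 0x52 = 01010010 → 1-byte char (#8). Advance 1.
Byte at offset 22: 0xE7 = 11100111 → 3-byte char (#9). Advance 3.
Reached end at offset 25 after 9 code points.

9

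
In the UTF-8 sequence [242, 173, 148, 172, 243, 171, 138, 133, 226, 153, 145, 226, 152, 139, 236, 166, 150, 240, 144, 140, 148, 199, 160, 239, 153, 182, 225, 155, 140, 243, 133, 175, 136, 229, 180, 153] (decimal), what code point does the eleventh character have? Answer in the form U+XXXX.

Offset 0: leading byte 0xF2 = 11110010 → 4-byte char #1 = F2 AD 94 AC.
Offset 4: leading byte 0xF3 = 11110011 → 4-byte char #2 = F3 AB 8A 85.
Offset 8: leading byte 0xE2 = 11100010 → 3-byte char #3 = E2 99 91.
Offset 11: leading byte 0xE2 = 11100010 → 3-byte char #4 = E2 98 8B.
Offset 14: leading byte 0xEC = 11101100 → 3-byte char #5 = EC A6 96.
Offset 17: leading byte 0xF0 = 11110000 → 4-byte char #6 = F0 90 8C 94.
Offset 21: leading byte 0xC7 = 11000111 → 2-byte char #7 = C7 A0.
Offset 23: leading byte 0xEF = 11101111 → 3-byte char #8 = EF 99 B6.
Offset 26: leading byte 0xE1 = 11100001 → 3-byte char #9 = E1 9B 8C.
Offset 29: leading byte 0xF3 = 11110011 → 4-byte char #10 = F3 85 AF 88.
Offset 33: leading byte 0xE5 = 11100101 → 3-byte char #11 = E5 B4 99.
Leading byte 0xE5 = 11100101 matches 1110xxxx → 3-byte sequence.
Byte 1: 0xE5 = 11100101, payload 0101 (4 bits).
Byte 2: 0xB4 = 10110100 (10xxxxxx ✓), payload 110100.
Byte 3: 0x99 = 10011001 (10xxxxxx ✓), payload 011001.
Concatenate: 0101110100011001 = 0x5D19 (16 bits → U+5D19).

U+5D19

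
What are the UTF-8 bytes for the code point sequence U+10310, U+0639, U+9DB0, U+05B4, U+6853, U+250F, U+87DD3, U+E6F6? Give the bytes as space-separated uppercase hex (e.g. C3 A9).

F0 90 8C 90 D8 B9 E9 B6 B0 D6 B4 E6 A1 93 E2 94 8F F2 87 B7 93 EE 9B B6

U+10310: 4-byte form → F0 90 8C 90.
U+0639: 2-byte form → D8 B9.
U+9DB0: 3-byte form → E9 B6 B0.
U+05B4: 2-byte form → D6 B4.
U+6853: 3-byte form → E6 A1 93.
U+250F: 3-byte form → E2 94 8F.
U+87DD3: 4-byte form → F2 87 B7 93.
U+E6F6: 3-byte form → EE 9B B6.
Concatenated (24 bytes): F0 90 8C 90 D8 B9 E9 B6 B0 D6 B4 E6 A1 93 E2 94 8F F2 87 B7 93 EE 9B B6.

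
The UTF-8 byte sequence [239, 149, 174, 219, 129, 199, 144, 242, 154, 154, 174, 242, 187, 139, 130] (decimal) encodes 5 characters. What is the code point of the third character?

Offset 0: leading byte 0xEF = 11101111 → 3-byte char #1 = EF 95 AE.
Offset 3: leading byte 0xDB = 11011011 → 2-byte char #2 = DB 81.
Offset 5: leading byte 0xC7 = 11000111 → 2-byte char #3 = C7 90.
Leading byte 0xC7 = 11000111 matches 110xxxxx → 2-byte sequence.
Byte 1: 0xC7 = 11000111, payload 00111 (5 bits).
Byte 2: 0x90 = 10010000 (10xxxxxx ✓), payload 010000.
Concatenate: 00111010000 = 0x1D0 (11 bits → U+01D0).

U+01D0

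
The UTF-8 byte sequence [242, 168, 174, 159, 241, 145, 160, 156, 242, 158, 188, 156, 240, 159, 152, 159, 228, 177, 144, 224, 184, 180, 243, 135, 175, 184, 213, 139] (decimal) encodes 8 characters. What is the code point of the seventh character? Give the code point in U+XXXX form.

U+C7BF8

Offset 0: leading byte 0xF2 = 11110010 → 4-byte char #1 = F2 A8 AE 9F.
Offset 4: leading byte 0xF1 = 11110001 → 4-byte char #2 = F1 91 A0 9C.
Offset 8: leading byte 0xF2 = 11110010 → 4-byte char #3 = F2 9E BC 9C.
Offset 12: leading byte 0xF0 = 11110000 → 4-byte char #4 = F0 9F 98 9F.
Offset 16: leading byte 0xE4 = 11100100 → 3-byte char #5 = E4 B1 90.
Offset 19: leading byte 0xE0 = 11100000 → 3-byte char #6 = E0 B8 B4.
Offset 22: leading byte 0xF3 = 11110011 → 4-byte char #7 = F3 87 AF B8.
Leading byte 0xF3 = 11110011 matches 11110xxx → 4-byte sequence.
Byte 1: 0xF3 = 11110011, payload 011 (3 bits).
Byte 2: 0x87 = 10000111 (10xxxxxx ✓), payload 000111.
Byte 3: 0xAF = 10101111 (10xxxxxx ✓), payload 101111.
Byte 4: 0xB8 = 10111000 (10xxxxxx ✓), payload 111000.
Concatenate: 011000111101111111000 = 0xC7BF8 (21 bits → U+C7BF8).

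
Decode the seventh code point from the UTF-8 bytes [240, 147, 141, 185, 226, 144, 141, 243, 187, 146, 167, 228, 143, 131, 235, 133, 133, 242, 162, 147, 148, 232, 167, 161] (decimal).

U+89E1

Offset 0: leading byte 0xF0 = 11110000 → 4-byte char #1 = F0 93 8D B9.
Offset 4: leading byte 0xE2 = 11100010 → 3-byte char #2 = E2 90 8D.
Offset 7: leading byte 0xF3 = 11110011 → 4-byte char #3 = F3 BB 92 A7.
Offset 11: leading byte 0xE4 = 11100100 → 3-byte char #4 = E4 8F 83.
Offset 14: leading byte 0xEB = 11101011 → 3-byte char #5 = EB 85 85.
Offset 17: leading byte 0xF2 = 11110010 → 4-byte char #6 = F2 A2 93 94.
Offset 21: leading byte 0xE8 = 11101000 → 3-byte char #7 = E8 A7 A1.
Leading byte 0xE8 = 11101000 matches 1110xxxx → 3-byte sequence.
Byte 1: 0xE8 = 11101000, payload 1000 (4 bits).
Byte 2: 0xA7 = 10100111 (10xxxxxx ✓), payload 100111.
Byte 3: 0xA1 = 10100001 (10xxxxxx ✓), payload 100001.
Concatenate: 1000100111100001 = 0x89E1 (16 bits → U+89E1).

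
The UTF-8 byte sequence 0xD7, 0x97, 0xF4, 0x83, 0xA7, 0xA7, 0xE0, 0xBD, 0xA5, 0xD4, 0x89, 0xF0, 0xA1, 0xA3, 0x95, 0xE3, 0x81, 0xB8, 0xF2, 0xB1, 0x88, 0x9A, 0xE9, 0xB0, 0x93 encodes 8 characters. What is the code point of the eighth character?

Offset 0: leading byte 0xD7 = 11010111 → 2-byte char #1 = D7 97.
Offset 2: leading byte 0xF4 = 11110100 → 4-byte char #2 = F4 83 A7 A7.
Offset 6: leading byte 0xE0 = 11100000 → 3-byte char #3 = E0 BD A5.
Offset 9: leading byte 0xD4 = 11010100 → 2-byte char #4 = D4 89.
Offset 11: leading byte 0xF0 = 11110000 → 4-byte char #5 = F0 A1 A3 95.
Offset 15: leading byte 0xE3 = 11100011 → 3-byte char #6 = E3 81 B8.
Offset 18: leading byte 0xF2 = 11110010 → 4-byte char #7 = F2 B1 88 9A.
Offset 22: leading byte 0xE9 = 11101001 → 3-byte char #8 = E9 B0 93.
Leading byte 0xE9 = 11101001 matches 1110xxxx → 3-byte sequence.
Byte 1: 0xE9 = 11101001, payload 1001 (4 bits).
Byte 2: 0xB0 = 10110000 (10xxxxxx ✓), payload 110000.
Byte 3: 0x93 = 10010011 (10xxxxxx ✓), payload 010011.
Concatenate: 1001110000010011 = 0x9C13 (16 bits → U+9C13).

U+9C13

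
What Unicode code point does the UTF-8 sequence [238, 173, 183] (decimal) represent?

Leading byte 0xEE = 11101110 matches 1110xxxx → 3-byte sequence.
Byte 1: 0xEE = 11101110, payload 1110 (4 bits).
Byte 2: 0xAD = 10101101 (10xxxxxx ✓), payload 101101.
Byte 3: 0xB7 = 10110111 (10xxxxxx ✓), payload 110111.
Concatenate: 1110101101110111 = 0xEB77 (16 bits → U+EB77).

U+EB77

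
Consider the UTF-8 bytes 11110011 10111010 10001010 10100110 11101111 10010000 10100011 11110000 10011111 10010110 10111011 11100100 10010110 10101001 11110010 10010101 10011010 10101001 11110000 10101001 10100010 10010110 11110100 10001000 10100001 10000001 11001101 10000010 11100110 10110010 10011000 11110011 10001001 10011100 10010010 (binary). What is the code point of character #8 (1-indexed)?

U+0342

Offset 0: leading byte 0xF3 = 11110011 → 4-byte char #1 = F3 BA 8A A6.
Offset 4: leading byte 0xEF = 11101111 → 3-byte char #2 = EF 90 A3.
Offset 7: leading byte 0xF0 = 11110000 → 4-byte char #3 = F0 9F 96 BB.
Offset 11: leading byte 0xE4 = 11100100 → 3-byte char #4 = E4 96 A9.
Offset 14: leading byte 0xF2 = 11110010 → 4-byte char #5 = F2 95 9A A9.
Offset 18: leading byte 0xF0 = 11110000 → 4-byte char #6 = F0 A9 A2 96.
Offset 22: leading byte 0xF4 = 11110100 → 4-byte char #7 = F4 88 A1 81.
Offset 26: leading byte 0xCD = 11001101 → 2-byte char #8 = CD 82.
Leading byte 0xCD = 11001101 matches 110xxxxx → 2-byte sequence.
Byte 1: 0xCD = 11001101, payload 01101 (5 bits).
Byte 2: 0x82 = 10000010 (10xxxxxx ✓), payload 000010.
Concatenate: 01101000010 = 0x342 (11 bits → U+0342).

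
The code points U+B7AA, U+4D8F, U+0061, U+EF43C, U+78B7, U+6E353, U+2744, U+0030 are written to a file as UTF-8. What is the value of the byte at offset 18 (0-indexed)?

U+B7AA → 3-byte form EB 9E AA at offsets 0–2.
U+4D8F → 3-byte form E4 B6 8F at offsets 3–5.
U+0061 → 1-byte form 61 at offsets 6–6.
U+EF43C → 4-byte form F3 AF 90 BC at offsets 7–10.
U+78B7 → 3-byte form E7 A2 B7 at offsets 11–13.
U+6E353 → 4-byte form F1 AE 8D 93 at offsets 14–17.
U+2744 → 3-byte form E2 9D 84 at offsets 18–20.
Offset 18 falls in char 7's range; it's byte 1 of E2 9D 84 = 0xE2.

0xE2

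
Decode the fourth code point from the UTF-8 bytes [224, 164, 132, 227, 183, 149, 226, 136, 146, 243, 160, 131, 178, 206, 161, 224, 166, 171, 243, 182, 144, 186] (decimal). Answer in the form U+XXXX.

U+E00F2

Offset 0: leading byte 0xE0 = 11100000 → 3-byte char #1 = E0 A4 84.
Offset 3: leading byte 0xE3 = 11100011 → 3-byte char #2 = E3 B7 95.
Offset 6: leading byte 0xE2 = 11100010 → 3-byte char #3 = E2 88 92.
Offset 9: leading byte 0xF3 = 11110011 → 4-byte char #4 = F3 A0 83 B2.
Leading byte 0xF3 = 11110011 matches 11110xxx → 4-byte sequence.
Byte 1: 0xF3 = 11110011, payload 011 (3 bits).
Byte 2: 0xA0 = 10100000 (10xxxxxx ✓), payload 100000.
Byte 3: 0x83 = 10000011 (10xxxxxx ✓), payload 000011.
Byte 4: 0xB2 = 10110010 (10xxxxxx ✓), payload 110010.
Concatenate: 011100000000011110010 = 0xE00F2 (21 bits → U+E00F2).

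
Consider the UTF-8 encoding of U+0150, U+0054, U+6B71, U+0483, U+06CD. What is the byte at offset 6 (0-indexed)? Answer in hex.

0xD2

U+0150 → 2-byte form C5 90 at offsets 0–1.
U+0054 → 1-byte form 54 at offsets 2–2.
U+6B71 → 3-byte form E6 AD B1 at offsets 3–5.
U+0483 → 2-byte form D2 83 at offsets 6–7.
Offset 6 falls in char 4's range; it's byte 1 of D2 83 = 0xD2.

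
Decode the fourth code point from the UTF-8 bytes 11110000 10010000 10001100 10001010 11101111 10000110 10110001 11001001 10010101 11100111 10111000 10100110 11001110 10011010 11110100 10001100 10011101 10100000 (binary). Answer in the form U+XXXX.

U+7E26

Offset 0: leading byte 0xF0 = 11110000 → 4-byte char #1 = F0 90 8C 8A.
Offset 4: leading byte 0xEF = 11101111 → 3-byte char #2 = EF 86 B1.
Offset 7: leading byte 0xC9 = 11001001 → 2-byte char #3 = C9 95.
Offset 9: leading byte 0xE7 = 11100111 → 3-byte char #4 = E7 B8 A6.
Leading byte 0xE7 = 11100111 matches 1110xxxx → 3-byte sequence.
Byte 1: 0xE7 = 11100111, payload 0111 (4 bits).
Byte 2: 0xB8 = 10111000 (10xxxxxx ✓), payload 111000.
Byte 3: 0xA6 = 10100110 (10xxxxxx ✓), payload 100110.
Concatenate: 0111111000100110 = 0x7E26 (16 bits → U+7E26).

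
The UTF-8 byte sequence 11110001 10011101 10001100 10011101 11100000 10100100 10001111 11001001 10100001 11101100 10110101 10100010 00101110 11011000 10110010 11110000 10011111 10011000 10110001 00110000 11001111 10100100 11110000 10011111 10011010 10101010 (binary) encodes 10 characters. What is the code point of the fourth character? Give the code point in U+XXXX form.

U+CD62

Offset 0: leading byte 0xF1 = 11110001 → 4-byte char #1 = F1 9D 8C 9D.
Offset 4: leading byte 0xE0 = 11100000 → 3-byte char #2 = E0 A4 8F.
Offset 7: leading byte 0xC9 = 11001001 → 2-byte char #3 = C9 A1.
Offset 9: leading byte 0xEC = 11101100 → 3-byte char #4 = EC B5 A2.
Leading byte 0xEC = 11101100 matches 1110xxxx → 3-byte sequence.
Byte 1: 0xEC = 11101100, payload 1100 (4 bits).
Byte 2: 0xB5 = 10110101 (10xxxxxx ✓), payload 110101.
Byte 3: 0xA2 = 10100010 (10xxxxxx ✓), payload 100010.
Concatenate: 1100110101100010 = 0xCD62 (16 bits → U+CD62).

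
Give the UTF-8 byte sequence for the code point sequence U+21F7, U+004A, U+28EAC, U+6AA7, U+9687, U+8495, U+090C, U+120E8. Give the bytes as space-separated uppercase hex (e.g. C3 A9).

U+21F7: 3-byte form → E2 87 B7.
U+004A: 1-byte form → 4A.
U+28EAC: 4-byte form → F0 A8 BA AC.
U+6AA7: 3-byte form → E6 AA A7.
U+9687: 3-byte form → E9 9A 87.
U+8495: 3-byte form → E8 92 95.
U+090C: 3-byte form → E0 A4 8C.
U+120E8: 4-byte form → F0 92 83 A8.
Concatenated (24 bytes): E2 87 B7 4A F0 A8 BA AC E6 AA A7 E9 9A 87 E8 92 95 E0 A4 8C F0 92 83 A8.

E2 87 B7 4A F0 A8 BA AC E6 AA A7 E9 9A 87 E8 92 95 E0 A4 8C F0 92 83 A8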